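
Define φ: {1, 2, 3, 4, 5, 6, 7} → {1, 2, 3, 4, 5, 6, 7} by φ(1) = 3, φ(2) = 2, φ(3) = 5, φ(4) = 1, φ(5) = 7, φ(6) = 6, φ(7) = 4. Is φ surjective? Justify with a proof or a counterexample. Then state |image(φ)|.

7

Every element of the codomain has a preimage: 1 = φ(4), 2 = φ(2), 3 = φ(1), 4 = φ(7), 5 = φ(3), 6 = φ(6), 7 = φ(5).
So φ is surjective.
The image of φ is {1, 2, 3, 4, 5, 6, 7}, which has 7 elements.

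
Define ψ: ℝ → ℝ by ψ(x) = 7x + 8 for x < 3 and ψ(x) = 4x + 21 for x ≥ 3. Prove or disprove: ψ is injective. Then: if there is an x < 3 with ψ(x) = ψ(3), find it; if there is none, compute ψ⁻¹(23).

Both pieces are strictly increasing (slopes 7 and 4), so each is injective on its own interval.
The left piece maps (−∞, 3) onto (−∞, 29); the right piece maps [3, ∞) onto [33, ∞).
These images are disjoint, so no value is attained by both pieces. So ψ is injective.
Because the two images are disjoint, no x < 3 has ψ(x) = ψ(3), so we compute ψ⁻¹(23): 23 lies in (−∞, 29), so solve 7x + 8 = 23: x = (23 − 8)/7 = 15/7.

15/7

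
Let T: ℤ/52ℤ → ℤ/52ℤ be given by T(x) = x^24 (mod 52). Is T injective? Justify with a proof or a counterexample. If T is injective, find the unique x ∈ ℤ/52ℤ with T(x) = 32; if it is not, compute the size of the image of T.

4

T(1) = 1^24 = 1.
T(3): Repeated squaring mod 52: 3^1 ≡ 3, 3^2 ≡ 3² = 9, 3^4 ≡ 9² = 81 ≡ 29, 3^8 ≡ 29² = 841 ≡ 9, 3^16 ≡ 9² = 81 ≡ 29. Since 24 = 16 + 8, 3^24 ≡ 29·9: 29·9 = 261 ≡ 1. So 3^24 ≡ 1 (mod 52).
So T(1) = T(3) = 1 while 1 ≠ 3, so T is not injective.
Since T is not injective, we determine |image(T)|. Computing x^24 mod 52 for each x (by repeated squaring, reducing mod 52 at every step), the values T(0), T(1), …, T(51) are: 0, 1, 40, 1, 40, 1, 40, 1, 40, 1, 40, 1, 40, 13, 40, 1, 40, 1, 40, 1, 40, 1, 40, 1, 40, 1, 0, 1, 40, 1, 40, 1, 40, 1, 40, 1, 40, 1, 40, 13, 40, 1, 40, 1, 40, 1, 40, 1, 40, 1, 40, 1.
The distinct values are {0, 1, 13, 40}; there are 4 of them.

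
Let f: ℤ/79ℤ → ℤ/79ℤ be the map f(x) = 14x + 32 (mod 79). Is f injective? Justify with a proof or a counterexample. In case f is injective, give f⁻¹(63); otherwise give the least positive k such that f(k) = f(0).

By definition, f is injective if f(s) = f(t) implies s = t.
If f(s) = f(t), then 14s ≡ 14t (mod 79). Because gcd(14, 79) = 1, we may cancel 14 to get s ≡ t (mod 79).
Therefore f is injective.
We now compute 14⁻¹ mod 79 explicitly. Euclid's algorithm: 79 = 5·14 + 9, 14 = 1·9 + 5, 9 = 1·5 + 4, 5 = 1·4 + 1; back-substituting gives 1 = 17·14 − 3·79, so 14⁻¹ ≡ 17 (mod 79).
Since f is injective, we compute f⁻¹(63): solve 14x + 32 ≡ 63 (mod 79), i.e. 14x ≡ 31 (mod 79).
Multiplying by 14⁻¹ = 17 gives x ≡ 17·31 = 527 = 6·79 + 53 ≡ 53 (mod 79).
Check: f(53) = 14·53 + 32 = 774 = 9·79 + 63 ≡ 63 (mod 79).

53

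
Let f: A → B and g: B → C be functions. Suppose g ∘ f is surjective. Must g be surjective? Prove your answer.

surjective

Let c ∈ C. Since g ∘ f is surjective, some a ∈ A has g(f(a)) = c. Then b = f(a) ∈ B satisfies g(b) = c. So g is surjective.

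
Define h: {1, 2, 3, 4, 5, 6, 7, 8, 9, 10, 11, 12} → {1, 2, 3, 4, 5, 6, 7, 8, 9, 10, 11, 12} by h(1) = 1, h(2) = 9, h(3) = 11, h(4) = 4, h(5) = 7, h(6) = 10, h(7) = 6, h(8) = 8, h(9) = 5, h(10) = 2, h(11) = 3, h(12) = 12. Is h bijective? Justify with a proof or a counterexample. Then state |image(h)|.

The values 1, 9, 11, 4, 7, 10, 6, 8, 5, 2, 3, 12 are a permutation of {1, 2, 3, 4, 5, 6, 7, 8, 9, 10, 11, 12}: each element appears exactly once.
So h is injective and surjective, hence bijective.
The image of h is {1, 2, 3, 4, 5, 6, 7, 8, 9, 10, 11, 12}, which has 12 elements.

12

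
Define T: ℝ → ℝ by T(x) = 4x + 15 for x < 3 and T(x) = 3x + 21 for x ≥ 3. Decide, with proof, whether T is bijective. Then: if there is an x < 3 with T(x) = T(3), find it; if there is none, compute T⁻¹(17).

Both pieces are strictly increasing (slopes 4 and 3), so each is injective on its own interval.
The left piece maps (−∞, 3) onto (−∞, 27); the right piece maps [3, ∞) onto [30, ∞).
The images leave a gap (27 has no preimage), so T is not surjective, hence not bijective.
Because the two images are disjoint, no x < 3 has T(x) = T(3), so we compute T⁻¹(17): 17 lies in (−∞, 27), so solve 4x + 15 = 17: x = (17 − 15)/4 = 1/2.

1/2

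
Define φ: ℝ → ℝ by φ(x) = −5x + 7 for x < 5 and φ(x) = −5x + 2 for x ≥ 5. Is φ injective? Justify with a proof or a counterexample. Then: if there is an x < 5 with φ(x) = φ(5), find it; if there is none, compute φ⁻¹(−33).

Both pieces are strictly decreasing (slopes −5 and −5), so each is injective on its own interval.
The left piece maps (−∞, 5) onto (−18, ∞); the right piece maps [5, ∞) onto (−∞, −23].
These images are disjoint, so no value is attained by both pieces. Thus φ is injective.
Because the two images are disjoint, no x < 5 has φ(x) = φ(5), so we compute φ⁻¹(−33): −33 lies in (−∞, −23], so solve −5x + 2 = −33: x = (−33 − 2)/(−5) = 7.

7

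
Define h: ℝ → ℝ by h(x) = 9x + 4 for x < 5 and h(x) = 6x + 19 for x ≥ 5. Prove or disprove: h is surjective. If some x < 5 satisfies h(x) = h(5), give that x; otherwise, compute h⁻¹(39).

35/9

Both pieces are strictly increasing (slopes 9 and 6), so each is injective on its own interval.
The left piece maps (−∞, 5) onto (−∞, 49); the right piece maps [5, ∞) onto [49, ∞).
These images together cover ℝ, so h is surjective.
Because the two images are disjoint, no x < 5 has h(x) = h(5), so we compute h⁻¹(39): 39 lies in (−∞, 49), so solve 9x + 4 = 39: x = (39 − 4)/9 = 35/9.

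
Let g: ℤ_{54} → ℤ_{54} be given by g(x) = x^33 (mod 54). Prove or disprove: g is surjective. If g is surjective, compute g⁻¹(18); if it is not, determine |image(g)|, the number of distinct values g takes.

g(0) = 0^33 = 0.
g(6): Repeated squaring mod 54: 6^1 ≡ 6, 6^2 ≡ 6² = 36, 6^4 ≡ 36² = 1296 ≡ 0, 6^8 ≡ 0² = 0, 6^16 ≡ 0² = 0, 6^32 ≡ 0² = 0. Since 33 = 32 + 1, 6^33 ≡ 0·6: 0·6 = 0. So 6^33 ≡ 0 (mod 54).
So g(0) = g(6) = 0 while 0 ≠ 6, so g is not injective.
A non-injective map from the 54-element set ℤ_{54} to itself takes at most 53 distinct values, so it cannot be surjective. So g is not surjective.
Since g is not surjective, we determine |image(g)|. Computing x^33 mod 54 for each x (by repeated squaring, reducing mod 54 at every step), the values g(0), g(1), …, g(53) are: 0, 1, 44, 27, 46, 35, 0, 37, 26, 27, 28, 17, 0, 19, 8, 27, 10, 53, 0, 1, 44, 27, 46, 35, 0, 37, 26, 27, 28, 17, 0, 19, 8, 27, 10, 53, 0, 1, 44, 27, 46, 35, 0, 37, 26, 27, 28, 17, 0, 19, 8, 27, 10, 53.
The distinct values are {0, 1, 8, 10, 17, 19, 26, 27, 28, 35, 37, 44, 46, 53}; there are 14 of them.

14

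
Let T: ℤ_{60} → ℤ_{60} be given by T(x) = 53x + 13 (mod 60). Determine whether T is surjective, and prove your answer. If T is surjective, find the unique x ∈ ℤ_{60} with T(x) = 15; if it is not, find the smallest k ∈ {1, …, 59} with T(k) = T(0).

34

Recall: surjectivity means every element of the codomain has a preimage under T.
Since gcd(53, 60) = 1, 53 is invertible modulo 60. Euclid's algorithm: 60 = 1·53 + 7, 53 = 7·7 + 4, 7 = 1·4 + 3, 4 = 1·3 + 1; back-substituting gives 1 = 17·53 − 15·60, so 53⁻¹ ≡ 17 (mod 60).
Then y ↦ 17(y − 13) is a two-sided inverse to T, so every y ∈ ℤ_{60} has a preimage.
Hence T is surjective.
Since T is surjective, we find T⁻¹(15): we need 53x ≡ 15 − 13 ≡ 2 (mod 60). Using 53⁻¹ = 17: x ≡ 17·2 = 34, so x = 34.
Check: T(34) = 53·34 + 13 = 1815 = 30·60 + 15 ≡ 15 (mod 60).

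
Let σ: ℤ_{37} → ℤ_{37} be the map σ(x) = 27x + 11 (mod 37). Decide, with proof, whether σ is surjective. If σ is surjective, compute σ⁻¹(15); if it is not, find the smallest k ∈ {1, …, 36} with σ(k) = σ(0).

7

Recall that surjectivity means every element of the codomain has a preimage under σ.
Since gcd(27, 37) = 1, 27 is invertible modulo 37. Euclid's algorithm: 37 = 1·27 + 10, 27 = 2·10 + 7, 10 = 1·7 + 3, 7 = 2·3 + 1; back-substituting gives 1 = 11·27 − 8·37, so 27⁻¹ ≡ 11 (mod 37).
For any y ∈ ℤ_{37}, x = 11(y − 11) mod 37 satisfies σ(x) = 27·11(y − 11) + 11 ≡ y (since 27·11 ≡ 1 mod 37). So every y has a preimage.
Hence σ is surjective.
Since σ is surjective, we find σ⁻¹(15): we need 27x ≡ 15 − 11 ≡ 4 (mod 37). Using 27⁻¹ = 11: x ≡ 11·4 = 44 = 1·37 + 7, so x = 7.
Check: σ(7) = 27·7 + 11 = 200 = 5·37 + 15 ≡ 15 (mod 37).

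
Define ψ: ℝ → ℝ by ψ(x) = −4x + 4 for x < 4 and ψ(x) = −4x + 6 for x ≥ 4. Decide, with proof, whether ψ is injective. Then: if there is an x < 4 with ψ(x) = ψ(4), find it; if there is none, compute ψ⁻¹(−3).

Both pieces are strictly decreasing (slopes −4 and −4), so each is injective on its own interval.
The left piece maps (−∞, 4) onto (−12, ∞); the right piece maps [4, ∞) onto (−∞, −10].
These images overlap. In particular ψ(4) = −10 (right piece), and solving −4x + 4 = −10 on the left piece gives x = 7/2 < 4.
So ψ(7/2) = ψ(4) with 7/2 ≠ 4, and ψ is not injective. This x = 7/2 is the requested value below 4.

7/2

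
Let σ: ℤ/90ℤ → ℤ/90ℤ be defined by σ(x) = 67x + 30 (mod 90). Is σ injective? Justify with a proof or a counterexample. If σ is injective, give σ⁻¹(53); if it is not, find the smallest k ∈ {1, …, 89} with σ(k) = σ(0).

If σ(s) = σ(t), then 67s ≡ 67t (mod 90). Because gcd(67, 90) = 1, we may cancel 67 to get s ≡ t (mod 90).
Therefore σ is injective.
We now compute 67⁻¹ mod 90 explicitly. Euclid's algorithm: 90 = 1·67 + 23, 67 = 2·23 + 21, 23 = 1·21 + 2, 21 = 10·2 + 1; back-substituting gives 1 = 43·67 − 32·90, so 67⁻¹ ≡ 43 (mod 90).
Since σ is injective, we compute σ⁻¹(53): solve 67x + 30 ≡ 53 (mod 90), i.e. 67x ≡ 23 (mod 90).
Multiplying by 67⁻¹ = 43 gives x ≡ 43·23 = 989 = 10·90 + 89 ≡ 89 (mod 90).
Check: σ(89) = 67·89 + 30 = 5993 = 66·90 + 53 ≡ 53 (mod 90).

89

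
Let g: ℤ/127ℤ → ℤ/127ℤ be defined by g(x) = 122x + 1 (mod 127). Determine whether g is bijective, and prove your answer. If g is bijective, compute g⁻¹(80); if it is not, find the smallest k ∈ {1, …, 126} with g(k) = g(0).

Recall that injectivity means: for all u, v in the domain, g(u) = g(v) implies u = v.
If g(u) = g(v), then 122u ≡ 122v (mod 127). Because gcd(122, 127) = 1, we may cancel 122 to get u ≡ v (mod 127).
We now compute 122⁻¹ mod 127 explicitly. Euclid's algorithm: 127 = 1·122 + 5, 122 = 24·5 + 2, 5 = 2·2 + 1; back-substituting gives 1 = 76·122 − 73·127, so 122⁻¹ ≡ 76 (mod 127).
Then y ↦ 76(y − 1) is a two-sided inverse to g, so every y ∈ ℤ/127ℤ has a preimage.
So g is bijective.
Since g is bijective, we find g⁻¹(80): we need 122x ≡ 80 − 1 ≡ 79 (mod 127). Using 122⁻¹ = 76: x ≡ 76·79 = 6004 = 47·127 + 35, so x = 35.
Check: g(35) = 122·35 + 1 = 4271 = 33·127 + 80 ≡ 80 (mod 127).

35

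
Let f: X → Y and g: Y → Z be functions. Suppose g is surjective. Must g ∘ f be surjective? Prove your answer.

not surjective

No. Take X = {1}, Y = Z = {1, 2, 3, 4}, f(1) = 1, and g = identity (surjective).
Then (g ∘ f)(1) = 1, and 4 ∈ Z has no preimage under g ∘ f, so g ∘ f is not surjective.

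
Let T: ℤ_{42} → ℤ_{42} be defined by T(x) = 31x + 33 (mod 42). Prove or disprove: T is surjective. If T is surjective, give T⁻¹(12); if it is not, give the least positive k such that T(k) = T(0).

21

Since gcd(31, 42) = 1, 31 is invertible modulo 42. Euclid's algorithm: 42 = 1·31 + 11, 31 = 2·11 + 9, 11 = 1·9 + 2, 9 = 4·2 + 1; back-substituting gives 1 = 19·31 − 14·42, so 31⁻¹ ≡ 19 (mod 42).
For any y ∈ ℤ_{42}, x = 19(y − 33) mod 42 satisfies T(x) = 31·19(y − 33) + 33 ≡ y (since 31·19 ≡ 1 mod 42). So every y has a preimage.
Hence T is surjective.
Since T is surjective, we compute T⁻¹(12): solve 31x + 33 ≡ 12 (mod 42), i.e. 31x ≡ 21 (mod 42).
Multiplying by 31⁻¹ = 19 gives x ≡ 19·21 = 399 = 9·42 + 21 ≡ 21 (mod 42).
Check: T(21) = 31·21 + 33 = 684 = 16·42 + 12 ≡ 12 (mod 42).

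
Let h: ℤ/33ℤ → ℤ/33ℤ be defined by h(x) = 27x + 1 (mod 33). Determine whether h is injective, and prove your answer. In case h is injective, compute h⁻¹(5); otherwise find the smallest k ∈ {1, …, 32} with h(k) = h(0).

11

We have gcd(27, 33) = 3 > 1. Taking u = 0 and v = 11: h(0) = 1 and h(11) = 27·11 + 1 = 298 ≡ 1 (mod 33).
So h(0) = h(11) while 0 ≠ 11, so h is not injective.
Since h is not injective, we find the least positive k with h(k) = h(0): this means 27k ≡ 0 (mod 33), i.e. 33 ∣ 27k. Since gcd(27, 33) = 3, dividing through by 3 this holds exactly when 11 ∣ 9k, and as gcd(9, 11) = 1, exactly when 11 ∣ k.
The smallest positive such k is 11.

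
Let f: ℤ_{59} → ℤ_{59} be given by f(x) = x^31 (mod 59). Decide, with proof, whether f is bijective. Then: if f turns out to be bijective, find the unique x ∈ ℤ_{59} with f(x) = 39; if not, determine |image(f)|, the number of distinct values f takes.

43

Since 59 is prime, the nonzero elements of ℤ_{59} form a cyclic group of order 58.
As gcd(31, 58) = 1, raising to the 31st power is a bijection on this group: if s^31 ≡ t^31 then (st^{−1})^31 = 1, and the only element of order dividing gcd(31, 58) = 1 is 1, so s = t.
With f(0) = 0 this makes f injective on all of ℤ_{59}, hence bijective (finite equal-size domain and codomain). In particular f is bijective.
Since f is bijective, we find the preimage of 39. The inverse of x ↦ x^31 on (ℤ_{59})^× is x ↦ x^15, because 31·15 = 465 = 8·58 + 1 ≡ 1 (mod 58) and x^{58} = 1 for x ≠ 0 (Fermat). So f⁻¹(39) = 39^15 mod 59.
Repeated squaring mod 59: 39^1 ≡ 39, 39^2 ≡ 39² = 1521 ≡ 46, 39^4 ≡ 46² = 2116 ≡ 51, 39^8 ≡ 51² = 2601 ≡ 5. Since 15 = 8 + 4 + 2 + 1, 39^15 ≡ 5·51·46·39: 5·51 = 255 ≡ 19, then 19·46 = 874 ≡ 48, then 48·39 = 1872 ≡ 43. So 39^15 ≡ 43 (mod 59).
Hence f⁻¹(39) = 43.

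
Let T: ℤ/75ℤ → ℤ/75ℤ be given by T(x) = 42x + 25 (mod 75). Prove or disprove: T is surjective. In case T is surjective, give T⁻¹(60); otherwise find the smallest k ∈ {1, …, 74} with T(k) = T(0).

25

Since gcd(42, 75) = 3, we have 42x ≡ 0 (mod 3) for all x, so T(x) ≡ 1 (mod 3).
But 0 ≢ 1 (mod 3), so 0 ∈ ℤ/75ℤ has no preimage. Thus T is not surjective.
Since T is not surjective, we find the least positive k with T(k) = T(0): this means 42k ≡ 0 (mod 75), i.e. 75 ∣ 42k. Since gcd(42, 75) = 3, dividing through by 3 this holds exactly when 25 ∣ 14k, and as gcd(14, 25) = 1, exactly when 25 ∣ k.
The smallest positive such k is 25.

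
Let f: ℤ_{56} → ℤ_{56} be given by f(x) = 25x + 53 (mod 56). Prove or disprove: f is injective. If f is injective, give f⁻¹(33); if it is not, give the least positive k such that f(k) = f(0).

44

If f(s) = f(t), then 25s ≡ 25t (mod 56). Because gcd(25, 56) = 1, we may cancel 25 to get s ≡ t (mod 56).
So f is injective.
We now compute 25⁻¹ mod 56 explicitly. Euclid's algorithm: 56 = 2·25 + 6, 25 = 4·6 + 1; back-substituting gives 1 = 9·25 − 4·56, so 25⁻¹ ≡ 9 (mod 56).
Since f is injective, we compute f⁻¹(33): solve 25x + 53 ≡ 33 (mod 56), i.e. 25x ≡ 36 (mod 56).
Multiplying by 25⁻¹ = 9 gives x ≡ 9·36 = 324 = 5·56 + 44 ≡ 44 (mod 56).
Check: f(44) = 25·44 + 53 = 1153 = 20·56 + 33 ≡ 33 (mod 56).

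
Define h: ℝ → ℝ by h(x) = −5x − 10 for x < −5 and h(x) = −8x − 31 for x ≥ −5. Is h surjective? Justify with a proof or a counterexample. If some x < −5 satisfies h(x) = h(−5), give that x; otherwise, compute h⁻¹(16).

-26/5

Both pieces are strictly decreasing (slopes −5 and −8), so each is injective on its own interval.
The left piece maps (−∞, −5) onto (15, ∞); the right piece maps [−5, ∞) onto (−∞, 9].
The union (15, ∞) ∪ (−∞, 9] omits the interval between 15 and 9; in particular 15 has no preimage. So h is not surjective.
Because the two images are disjoint, no x < −5 has h(x) = h(−5), so we compute h⁻¹(16): 16 lies in (15, ∞), so solve −5x − 10 = 16: x = (16 + 10)/(−5) = −26/5.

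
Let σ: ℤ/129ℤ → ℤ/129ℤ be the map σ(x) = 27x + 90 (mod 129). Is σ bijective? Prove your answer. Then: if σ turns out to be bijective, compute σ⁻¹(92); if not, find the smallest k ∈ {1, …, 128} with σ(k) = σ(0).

43

We have gcd(27, 129) = 3 > 1. Taking a = 0 and b = 43: σ(0) = 90 and σ(43) = 27·43 + 90 = 1251 ≡ 90 (mod 129).
So σ(0) = σ(43) while 0 ≠ 43, therefore σ is not injective, hence not bijective.
Since σ is not bijective, we find the least positive k with σ(k) = σ(0): this means 27k ≡ 0 (mod 129), i.e. 129 ∣ 27k. Since gcd(27, 129) = 3, dividing through by 3 this holds exactly when 43 ∣ 9k, and as gcd(9, 43) = 1, exactly when 43 ∣ k.
The smallest positive such k is 43.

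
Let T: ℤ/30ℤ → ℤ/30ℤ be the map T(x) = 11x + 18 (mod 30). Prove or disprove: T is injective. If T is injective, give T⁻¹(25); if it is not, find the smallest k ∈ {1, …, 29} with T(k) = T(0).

Recall that T is injective when T(x_1) = T(x_2) forces x_1 = x_2.
If T(x_1) = T(x_2), then 11x_1 ≡ 11x_2 (mod 30). Because gcd(11, 30) = 1, we may cancel 11 to get x_1 ≡ x_2 (mod 30).
So T is injective.
We now compute 11⁻¹ mod 30 explicitly. Euclid's algorithm: 30 = 2·11 + 8, 11 = 1·8 + 3, 8 = 2·3 + 2, 3 = 1·2 + 1; back-substituting gives 1 = 11·11 − 4·30, so 11⁻¹ ≡ 11 (mod 30).
Since T is injective, we compute T⁻¹(25): solve 11x + 18 ≡ 25 (mod 30), i.e. 11x ≡ 7 (mod 30).
Multiplying by 11⁻¹ = 11 gives x ≡ 11·7 = 77 = 2·30 + 17 ≡ 17 (mod 30).
Check: T(17) = 11·17 + 18 = 205 = 6·30 + 25 ≡ 25 (mod 30).

17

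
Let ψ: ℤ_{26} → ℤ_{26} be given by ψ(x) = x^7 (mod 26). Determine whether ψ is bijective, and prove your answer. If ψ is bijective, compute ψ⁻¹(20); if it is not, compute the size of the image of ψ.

Computing x^7 mod 26 for each x (by repeated squaring, reducing mod 26 at every step), the values ψ(0), ψ(1), …, ψ(25) are: 0, 1, 24, 3, 4, 21, 20, 19, 18, 9, 10, 15, 12, 13, 14, 11, 16, 17, 8, 7, 6, 5, 22, 23, 2, 25.
Every element of ℤ_{26} appears exactly once in this list, so ψ is a bijection, and in particular bijective.
Since ψ is bijective, we read off the preimage of 20 from the same table: ψ(6) = 20, so ψ⁻¹(20) = 6.

6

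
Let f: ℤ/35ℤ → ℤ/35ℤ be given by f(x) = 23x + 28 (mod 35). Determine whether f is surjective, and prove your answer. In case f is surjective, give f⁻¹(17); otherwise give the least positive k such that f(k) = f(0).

By definition, surjectivity means every element of the codomain has a preimage under f.
Since gcd(23, 35) = 1, 23 is invertible modulo 35. Euclid's algorithm: 35 = 1·23 + 12, 23 = 1·12 + 11, 12 = 1·11 + 1; back-substituting gives 1 = 32·23 − 21·35, so 23⁻¹ ≡ 32 (mod 35).
Then y ↦ 32(y − 28) is a two-sided inverse to f, so every y ∈ ℤ/35ℤ has a preimage.
Thus f is surjective.
Since f is surjective, we compute f⁻¹(17): solve 23x + 28 ≡ 17 (mod 35), i.e. 23x ≡ 24 (mod 35).
Multiplying by 23⁻¹ = 32 gives x ≡ 32·24 = 768 = 21·35 + 33 ≡ 33 (mod 35).
Check: f(33) = 23·33 + 28 = 787 = 22·35 + 17 ≡ 17 (mod 35).

33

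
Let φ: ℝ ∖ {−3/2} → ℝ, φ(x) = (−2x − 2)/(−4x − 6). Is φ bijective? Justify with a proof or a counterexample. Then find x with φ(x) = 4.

-11/7

If φ(x) = 1/2, cross-multiplying gives −4(−2x − 2) = −2(−4x − 6), which simplifies to 8 = 12 — false.  So 1/2 has no preimage and φ is not surjective.
So φ is not bijective.
Solving φ(x) = 4: cross-multiplying gives −2x − 2 = 4(−4x − 6), which rearranges to 14x = −22, so x = −11/7.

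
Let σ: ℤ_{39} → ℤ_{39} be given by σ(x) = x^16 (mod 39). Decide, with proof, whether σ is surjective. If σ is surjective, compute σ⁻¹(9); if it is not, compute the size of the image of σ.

8

σ(1) = 1^16 = 1.
σ(5): Repeated squaring mod 39: 5^1 ≡ 5, 5^2 ≡ 5² = 25, 5^4 ≡ 25² = 625 ≡ 1, 5^8 ≡ 1² = 1, 5^16 ≡ 1² = 1. So 5^16 ≡ 1 (mod 39).
So σ(1) = σ(5) = 1 while 1 ≠ 5, hence σ is not injective.
A non-injective map from the 39-element set ℤ_{39} to itself takes at most 38 distinct values, so it cannot be surjective. Therefore σ is not surjective.
Since σ is not surjective, we determine |image(σ)|. Computing x^16 mod 39 for each x (by repeated squaring, reducing mod 39 at every step), the values σ(0), σ(1), …, σ(38) are: 0, 1, 16, 3, 22, 1, 9, 22, 1, 9, 16, 16, 27, 13, 1, 3, 16, 22, 27, 22, 22, 27, 22, 16, 3, 1, 13, 27, 16, 16, 9, 1, 22, 9, 1, 22, 3, 16, 1.
The distinct values are {0, 1, 3, 9, 13, 16, 22, 27}; there are 8 of them.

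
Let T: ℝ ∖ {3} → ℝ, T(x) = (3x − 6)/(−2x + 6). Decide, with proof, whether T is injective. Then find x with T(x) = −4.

18/5

Suppose T(u) = T(v). Cross-multiplying: (3u − 6)(−2v + 6) = (3v − 6)(−2u + 6).
Expanding both sides and cancelling the symmetric terms leaves 6·(u − v) = 0. Since 6 ≠ 0, u = v. Hence T is injective.
Solving T(x) = −4: cross-multiplying gives 3x − 6 = −4(−2x + 6), which rearranges to −5x = −18, so x = 18/5.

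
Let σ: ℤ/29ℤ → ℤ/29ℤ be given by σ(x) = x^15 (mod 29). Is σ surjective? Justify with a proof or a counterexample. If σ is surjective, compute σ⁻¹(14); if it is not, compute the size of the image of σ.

15

Since 29 is prime, the nonzero elements of ℤ/29ℤ form a cyclic group of order 28.
As gcd(15, 28) = 1, raising to the 15th power is a bijection on this group: if a^15 ≡ b^15 then (ab^{−1})^15 = 1, and the only element of order dividing gcd(15, 28) = 1 is 1, so a = b.
With σ(0) = 0 this makes σ injective on all of ℤ/29ℤ, hence bijective (finite equal-size domain and codomain). In particular σ is surjective.
Since σ is surjective, we find the preimage of 14. The inverse of x ↦ x^15 on (ℤ/29ℤ)^× is x ↦ x^15, because 15·15 = 225 = 8·28 + 1 ≡ 1 (mod 28) and x^{28} = 1 for x ≠ 0 (Fermat). So σ⁻¹(14) = 14^15 mod 29.
Repeated squaring mod 29: 14^1 ≡ 14, 14^2 ≡ 14² = 196 ≡ 22, 14^4 ≡ 22² = 484 ≡ 20, 14^8 ≡ 20² = 400 ≡ 23. Since 15 = 8 + 4 + 2 + 1, 14^15 ≡ 23·20·22·14: 23·20 = 460 ≡ 25, then 25·22 = 550 ≡ 28, then 28·14 = 392 ≡ 15. So 14^15 ≡ 15 (mod 29).
Hence σ⁻¹(14) = 15.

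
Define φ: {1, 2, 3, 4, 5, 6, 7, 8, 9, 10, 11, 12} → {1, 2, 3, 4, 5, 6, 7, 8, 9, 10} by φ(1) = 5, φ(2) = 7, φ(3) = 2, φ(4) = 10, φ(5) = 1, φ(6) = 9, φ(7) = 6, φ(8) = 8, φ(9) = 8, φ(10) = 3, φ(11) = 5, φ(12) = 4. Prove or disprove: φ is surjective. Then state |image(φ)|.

10

Every element of the codomain has a preimage: 1 = φ(5), 2 = φ(3), 3 = φ(10), 4 = φ(12), 5 = φ(1), 6 = φ(7), 7 = φ(2), 8 = φ(8), 9 = φ(6), 10 = φ(4).
Thus φ is surjective.
The image of φ is {1, 2, 3, 4, 5, 6, 7, 8, 9, 10}, which has 10 elements.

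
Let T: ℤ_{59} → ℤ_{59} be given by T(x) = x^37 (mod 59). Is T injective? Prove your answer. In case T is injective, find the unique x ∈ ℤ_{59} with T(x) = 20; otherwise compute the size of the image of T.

Since 59 is prime, the nonzero elements of ℤ_{59} form a cyclic group of order 58.
As gcd(37, 58) = 1, raising to the 37th power is a bijection on this group: if x_1^37 ≡ x_2^37 then (x_1x_2^{−1})^37 = 1, and the only element of order dividing gcd(37, 58) = 1 is 1, so x_1 = x_2.
With T(0) = 0 this makes T injective on all of ℤ_{59}, hence bijective (finite equal-size domain and codomain). In particular T is injective.
Since T is injective, we find the preimage of 20. The inverse of x ↦ x^37 on (ℤ_{59})^× is x ↦ x^11, because 37·11 = 407 = 7·58 + 1 ≡ 1 (mod 58) and x^{58} = 1 for x ≠ 0 (Fermat). So T⁻¹(20) = 20^11 mod 59.
Repeated squaring mod 59: 20^1 ≡ 20, 20^2 ≡ 20² = 400 ≡ 46, 20^4 ≡ 46² = 2116 ≡ 51, 20^8 ≡ 51² = 2601 ≡ 5. Since 11 = 8 + 2 + 1, 20^11 ≡ 5·46·20: 5·46 = 230 ≡ 53, then 53·20 = 1060 ≡ 57. So 20^11 ≡ 57 (mod 59).
Hence T⁻¹(20) = 57.

57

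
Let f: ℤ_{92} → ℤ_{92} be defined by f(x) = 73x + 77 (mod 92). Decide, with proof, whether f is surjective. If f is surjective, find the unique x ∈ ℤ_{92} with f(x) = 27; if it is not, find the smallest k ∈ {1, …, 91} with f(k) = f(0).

Since gcd(73, 92) = 1, 73 is invertible modulo 92. Euclid's algorithm: 92 = 1·73 + 19, 73 = 3·19 + 16, 19 = 1·16 + 3, 16 = 5·3 + 1; back-substituting gives 1 = 29·73 − 23·92, so 73⁻¹ ≡ 29 (mod 92).
Then y ↦ 29(y − 77) is a two-sided inverse to f, so every y ∈ ℤ_{92} has a preimage.
Hence f is surjective.
Since f is surjective, we compute f⁻¹(27): solve 73x + 77 ≡ 27 (mod 92), i.e. 73x ≡ 42 (mod 92).
Multiplying by 73⁻¹ = 29 gives x ≡ 29·42 = 1218 = 13·92 + 22 ≡ 22 (mod 92).
Check: f(22) = 73·22 + 77 = 1683 = 18·92 + 27 ≡ 27 (mod 92).

22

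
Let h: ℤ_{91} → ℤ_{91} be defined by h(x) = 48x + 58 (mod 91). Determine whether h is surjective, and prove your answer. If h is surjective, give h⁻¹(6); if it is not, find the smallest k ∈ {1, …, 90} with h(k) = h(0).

52

Recall that surjectivity means every element of the codomain has a preimage under h.
Since gcd(48, 91) = 1, 48 is invertible modulo 91. Euclid's algorithm: 91 = 1·48 + 43, 48 = 1·43 + 5, 43 = 8·5 + 3, 5 = 1·3 + 2, 3 = 1·2 + 1; back-substituting gives 1 = 55·48 − 29·91, so 48⁻¹ ≡ 55 (mod 91).
For any y ∈ ℤ_{91}, x = 55(y − 58) mod 91 satisfies h(x) = 48·55(y − 58) + 58 ≡ y (since 48·55 ≡ 1 mod 91). So every y has a preimage.
Hence h is surjective.
Since h is surjective, we compute h⁻¹(6): solve 48x + 58 ≡ 6 (mod 91), i.e. 48x ≡ 39 (mod 91).
Multiplying by 48⁻¹ = 55 gives x ≡ 55·39 = 2145 = 23·91 + 52 ≡ 52 (mod 91).
Check: h(52) = 48·52 + 58 = 2554 = 28·91 + 6 ≡ 6 (mod 91).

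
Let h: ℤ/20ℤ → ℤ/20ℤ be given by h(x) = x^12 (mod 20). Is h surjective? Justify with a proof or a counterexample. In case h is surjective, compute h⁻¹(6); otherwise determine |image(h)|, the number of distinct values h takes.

h(1) = 1^12 = 1.
h(3): Repeated squaring mod 20: 3^1 ≡ 3, 3^2 ≡ 3² = 9, 3^4 ≡ 9² = 81 ≡ 1, 3^8 ≡ 1² = 1. Since 12 = 8 + 4, 3^12 ≡ 1·1: 1·1 = 1. So 3^12 ≡ 1 (mod 20).
So h(1) = h(3) = 1 while 1 ≠ 3, so h is not injective.
A non-injective map from the 20-element set ℤ/20ℤ to itself takes at most 19 distinct values, so it cannot be surjective. Hence h is not surjective.
Since h is not surjective, we determine |image(h)|. Computing x^12 mod 20 for each x (by repeated squaring, reducing mod 20 at every step), the values h(0), h(1), …, h(19) are: 0, 1, 16, 1, 16, 5, 16, 1, 16, 1, 0, 1, 16, 1, 16, 5, 16, 1, 16, 1.
The distinct values are {0, 1, 5, 16}; there are 4 of them.

4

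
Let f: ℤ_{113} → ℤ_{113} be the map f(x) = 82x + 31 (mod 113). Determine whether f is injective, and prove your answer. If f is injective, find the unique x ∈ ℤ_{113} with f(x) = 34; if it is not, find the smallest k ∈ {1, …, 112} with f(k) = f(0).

40

Recall that f is injective when f(x_1) = f(x_2) forces x_1 = x_2.
If f(x_1) = f(x_2), then 82x_1 ≡ 82x_2 (mod 113). Because gcd(82, 113) = 1, we may cancel 82 to get x_1 ≡ x_2 (mod 113).
So f is injective.
We now compute 82⁻¹ mod 113 explicitly. Euclid's algorithm: 113 = 1·82 + 31, 82 = 2·31 + 20, 31 = 1·20 + 11, 20 = 1·11 + 9, 11 = 1·9 + 2, 9 = 4·2 + 1; back-substituting gives 1 = 51·82 − 37·113, so 82⁻¹ ≡ 51 (mod 113).
Since f is injective, we find f⁻¹(34): we need 82x ≡ 34 − 31 ≡ 3 (mod 113). Using 82⁻¹ = 51: x ≡ 51·3 = 153 = 1·113 + 40, so x = 40.
Check: f(40) = 82·40 + 31 = 3311 = 29·113 + 34 ≡ 34 (mod 113).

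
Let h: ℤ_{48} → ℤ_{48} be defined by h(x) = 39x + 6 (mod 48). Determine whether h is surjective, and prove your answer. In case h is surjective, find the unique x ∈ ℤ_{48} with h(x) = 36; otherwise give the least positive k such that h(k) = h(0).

Since gcd(39, 48) = 3, we have 39x ≡ 0 (mod 3) for all x, so h(x) ≡ 0 (mod 3).
But 1 ≢ 0 (mod 3), so 1 ∈ ℤ_{48} has no preimage. So h is not surjective.
Since h is not surjective, we find the least positive k with h(k) = h(0): this means 39k ≡ 0 (mod 48), i.e. 48 ∣ 39k. Since gcd(39, 48) = 3, dividing through by 3 this holds exactly when 16 ∣ 13k, and as gcd(13, 16) = 1, exactly when 16 ∣ k.
The smallest positive such k is 16.

16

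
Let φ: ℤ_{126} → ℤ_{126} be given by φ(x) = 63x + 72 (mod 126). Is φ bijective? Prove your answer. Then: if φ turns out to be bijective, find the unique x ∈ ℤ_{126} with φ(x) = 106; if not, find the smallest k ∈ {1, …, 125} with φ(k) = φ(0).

We have gcd(63, 126) = 63 > 1. Taking x_1 = 0 and x_2 = 2: φ(0) = 72 and φ(2) = 63·2 + 72 = 198 ≡ 72 (mod 126).
So φ(0) = φ(2) while 0 ≠ 2, hence φ is not injective, hence not bijective.
Since φ is not bijective, we find the least positive k with φ(k) = φ(0): this means 63k ≡ 0 (mod 126), i.e. 126 ∣ 63k. Since gcd(63, 126) = 63, dividing through by 63 this holds exactly when 2 ∣ k.
The smallest positive such k is 2.

2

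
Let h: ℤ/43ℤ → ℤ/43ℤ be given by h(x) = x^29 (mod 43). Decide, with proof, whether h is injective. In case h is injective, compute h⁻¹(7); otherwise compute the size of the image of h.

37

Since 43 is prime, the nonzero elements of ℤ/43ℤ form a cyclic group of order 42.
As gcd(29, 42) = 1, raising to the 29th power is a bijection on this group: if x_1^29 ≡ x_2^29 then (x_1x_2^{−1})^29 = 1, and the only element of order dividing gcd(29, 42) = 1 is 1, so x_1 = x_2.
With h(0) = 0 this makes h injective on all of ℤ/43ℤ, hence bijective (finite equal-size domain and codomain). In particular h is injective.
Since h is injective, we find the preimage of 7. The inverse of x ↦ x^29 on (ℤ/43ℤ)^× is x ↦ x^29, because 29·29 = 841 = 20·42 + 1 ≡ 1 (mod 42) and x^{42} = 1 for x ≠ 0 (Fermat). So h⁻¹(7) = 7^29 mod 43.
Repeated squaring mod 43: 7^1 ≡ 7, 7^2 ≡ 7² = 49 ≡ 6, 7^4 ≡ 6² = 36, 7^8 ≡ 36² = 1296 ≡ 6, 7^16 ≡ 6² = 36. Since 29 = 16 + 8 + 4 + 1, 7^29 ≡ 36·6·36·7: 36·6 = 216 ≡ 1, then 1·36 = 36, then 36·7 = 252 ≡ 37. So 7^29 ≡ 37 (mod 43).
Hence h⁻¹(7) = 37.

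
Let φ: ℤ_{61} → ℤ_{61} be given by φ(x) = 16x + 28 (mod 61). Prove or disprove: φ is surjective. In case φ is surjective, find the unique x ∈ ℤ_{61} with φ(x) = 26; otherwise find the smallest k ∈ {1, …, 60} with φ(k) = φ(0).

38

Since gcd(16, 61) = 1, 16 is invertible modulo 61. Euclid's algorithm: 61 = 3·16 + 13, 16 = 1·13 + 3, 13 = 4·3 + 1; back-substituting gives 1 = 42·16 − 11·61, so 16⁻¹ ≡ 42 (mod 61).
For any y ∈ ℤ_{61}, x = 42(y − 28) mod 61 satisfies φ(x) = 16·42(y − 28) + 28 ≡ y (since 16·42 ≡ 1 mod 61). So every y has a preimage.
Therefore φ is surjective.
Since φ is surjective, we find φ⁻¹(26): we need 16x ≡ 26 − 28 ≡ 59 (mod 61). Using 16⁻¹ = 42: x ≡ 42·59 = 2478 = 40·61 + 38, so x = 38.
Check: φ(38) = 16·38 + 28 = 636 = 10·61 + 26 ≡ 26 (mod 61).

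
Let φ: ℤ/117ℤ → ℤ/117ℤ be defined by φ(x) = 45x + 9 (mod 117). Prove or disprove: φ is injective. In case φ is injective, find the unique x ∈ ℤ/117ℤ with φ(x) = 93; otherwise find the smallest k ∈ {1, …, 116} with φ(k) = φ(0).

We have gcd(45, 117) = 9 > 1. Taking s = 0 and t = 13: φ(0) = 9 and φ(13) = 45·13 + 9 = 594 ≡ 9 (mod 117).
So φ(0) = φ(13) while 0 ≠ 13, thus φ is not injective.
Since φ is not injective, we find the least positive k with φ(k) = φ(0): this means 45k ≡ 0 (mod 117), i.e. 117 ∣ 45k. Since gcd(45, 117) = 9, dividing through by 9 this holds exactly when 13 ∣ 5k, and as gcd(5, 13) = 1, exactly when 13 ∣ k.
The smallest positive such k is 13.

13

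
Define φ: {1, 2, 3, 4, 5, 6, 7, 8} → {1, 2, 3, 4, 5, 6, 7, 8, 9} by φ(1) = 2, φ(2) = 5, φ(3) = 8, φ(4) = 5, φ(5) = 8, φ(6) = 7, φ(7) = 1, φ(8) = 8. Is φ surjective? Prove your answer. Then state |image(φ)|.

5

No element maps to 3, so φ is not surjective.
The image of φ is {1, 2, 5, 7, 8}, which has 5 elements.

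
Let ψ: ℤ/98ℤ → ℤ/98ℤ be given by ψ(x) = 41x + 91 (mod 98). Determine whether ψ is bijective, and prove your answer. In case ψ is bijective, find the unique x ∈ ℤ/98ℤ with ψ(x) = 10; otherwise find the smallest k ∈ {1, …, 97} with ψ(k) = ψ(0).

53

Recall: injectivity means: for all s, t in the domain, ψ(s) = ψ(t) implies s = t.
Suppose ψ(s) = ψ(t) in ℤ/98ℤ. Then 41s + 91 ≡ 41t + 91 (mod 98), thus 41(s − t) ≡ 0 (mod 98).
Since gcd(41, 98) = 1, 41 is invertible modulo 98, hence s − t ≡ 0 (mod 98), i.e. s = t.
We now compute 41⁻¹ mod 98 explicitly. Euclid's algorithm: 98 = 2·41 + 16, 41 = 2·16 + 9, 16 = 1·9 + 7, 9 = 1·7 + 2, 7 = 3·2 + 1; back-substituting gives 1 = 55·41 − 23·98, so 41⁻¹ ≡ 55 (mod 98).
For any y ∈ ℤ/98ℤ, x = 55(y − 91) mod 98 satisfies ψ(x) = 41·55(y − 91) + 91 ≡ y (since 41·55 ≡ 1 mod 98). So every y has a preimage.
Thus ψ is bijective.
Since ψ is bijective, we find ψ⁻¹(10): we need 41x ≡ 10 − 91 ≡ 17 (mod 98). Using 41⁻¹ = 55: x ≡ 55·17 = 935 = 9·98 + 53, so x = 53.
Check: ψ(53) = 41·53 + 91 = 2264 = 23·98 + 10 ≡ 10 (mod 98).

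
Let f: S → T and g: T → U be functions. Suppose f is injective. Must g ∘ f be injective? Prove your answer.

No. Take S = T = U = {0, 1}, f = identity (injective), and g(x) = 0 for every x.
Then (g ∘ f)(0) = 0 = (g ∘ f)(1) with 0 ≠ 1, so g ∘ f is not injective.

not injective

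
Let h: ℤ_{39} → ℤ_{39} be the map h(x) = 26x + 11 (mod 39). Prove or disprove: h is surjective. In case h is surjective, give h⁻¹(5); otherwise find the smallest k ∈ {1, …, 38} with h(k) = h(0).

3

Since gcd(26, 39) = 13, we have 26x ≡ 0 (mod 13) for all x, so h(x) ≡ 11 (mod 13).
But 0 ≢ 11 (mod 13), so 0 ∈ ℤ_{39} has no preimage. So h is not surjective.
Since h is not surjective, we find the least positive k with h(k) = h(0): this means 26k ≡ 0 (mod 39), i.e. 39 ∣ 26k. Since gcd(26, 39) = 13, dividing through by 13 this holds exactly when 3 ∣ 2k, and as gcd(2, 3) = 1, exactly when 3 ∣ k.
The smallest positive such k is 3.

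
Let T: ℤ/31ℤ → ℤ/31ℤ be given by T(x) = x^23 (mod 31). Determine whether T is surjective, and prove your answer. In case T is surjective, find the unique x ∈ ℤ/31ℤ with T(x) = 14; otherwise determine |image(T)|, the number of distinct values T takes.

Since 31 is prime, the nonzero elements of ℤ/31ℤ form a cyclic group of order 30.
As gcd(23, 30) = 1, raising to the 23rd power is a bijection on this group: if u^23 ≡ v^23 then (uv^{−1})^23 = 1, and the only element of order dividing gcd(23, 30) = 1 is 1, so u = v.
With T(0) = 0 this makes T injective on all of ℤ/31ℤ, hence bijective (finite equal-size domain and codomain). In particular T is surjective.
Since T is surjective, we find the preimage of 14. The inverse of x ↦ x^23 on (ℤ/31ℤ)^× is x ↦ x^17, because 23·17 = 391 = 13·30 + 1 ≡ 1 (mod 30) and x^{30} = 1 for x ≠ 0 (Fermat). So T⁻¹(14) = 14^17 mod 31.
Repeated squaring mod 31: 14^1 ≡ 14, 14^2 ≡ 14² = 196 ≡ 10, 14^4 ≡ 10² = 100 ≡ 7, 14^8 ≡ 7² = 49 ≡ 18, 14^16 ≡ 18² = 324 ≡ 14. Since 17 = 16 + 1, 14^17 ≡ 14·14: 14·14 = 196 ≡ 10. So 14^17 ≡ 10 (mod 31).
Hence T⁻¹(14) = 10.

10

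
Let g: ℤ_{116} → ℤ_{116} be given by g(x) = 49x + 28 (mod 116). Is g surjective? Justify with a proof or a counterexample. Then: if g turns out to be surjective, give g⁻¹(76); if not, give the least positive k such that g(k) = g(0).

72

Since gcd(49, 116) = 1, 49 is invertible modulo 116. Euclid's algorithm: 116 = 2·49 + 18, 49 = 2·18 + 13, 18 = 1·13 + 5, 13 = 2·5 + 3, 5 = 1·3 + 2, 3 = 1·2 + 1; back-substituting gives 1 = 45·49 − 19·116, so 49⁻¹ ≡ 45 (mod 116).
Then y ↦ 45(y − 28) is a two-sided inverse to g, so every y ∈ ℤ_{116} has a preimage.
Thus g is surjective.
Since g is surjective, we find g⁻¹(76): we need 49x ≡ 76 − 28 ≡ 48 (mod 116). Using 49⁻¹ = 45: x ≡ 45·48 = 2160 = 18·116 + 72, so x = 72.
Check: g(72) = 49·72 + 28 = 3556 = 30·116 + 76 ≡ 76 (mod 116).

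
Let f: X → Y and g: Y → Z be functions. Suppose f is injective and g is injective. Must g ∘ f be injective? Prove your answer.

Suppose (g ∘ f)(u) = (g ∘ f)(v), i.e. g(f(u)) = g(f(v)).
Since g is injective, f(u) = f(v). Since f is injective, u = v. So g ∘ f is injective.

injective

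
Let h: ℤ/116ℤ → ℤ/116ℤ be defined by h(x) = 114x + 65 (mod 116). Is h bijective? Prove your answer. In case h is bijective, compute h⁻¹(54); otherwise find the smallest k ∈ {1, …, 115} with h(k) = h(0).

We have gcd(114, 116) = 2 > 1. Taking x_1 = 0 and x_2 = 58: h(0) = 65 and h(58) = 114·58 + 65 = 6677 ≡ 65 (mod 116).
So h(0) = h(58) while 0 ≠ 58, hence h is not injective, hence not bijective.
Since h is not bijective, we find the least positive k with h(k) = h(0): this means 114k ≡ 0 (mod 116), i.e. 116 ∣ 114k. Since gcd(114, 116) = 2, dividing through by 2 this holds exactly when 58 ∣ 57k, and as gcd(57, 58) = 1, exactly when 58 ∣ k.
The smallest positive such k is 58.

58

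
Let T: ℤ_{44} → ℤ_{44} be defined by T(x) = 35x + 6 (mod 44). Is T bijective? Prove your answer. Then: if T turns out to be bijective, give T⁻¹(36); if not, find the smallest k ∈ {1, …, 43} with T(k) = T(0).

26

By definition, injectivity means: for all a, b in the domain, T(a) = T(b) implies a = b.
If T(a) = T(b), then 35a ≡ 35b (mod 44). Because gcd(35, 44) = 1, we may cancel 35 to get a ≡ b (mod 44).
We now compute 35⁻¹ mod 44 explicitly. Euclid's algorithm: 44 = 1·35 + 9, 35 = 3·9 + 8, 9 = 1·8 + 1; back-substituting gives 1 = 39·35 − 31·44, so 35⁻¹ ≡ 39 (mod 44).
Then y ↦ 39(y − 6) is a two-sided inverse to T, so every y ∈ ℤ_{44} has a preimage.
Hence T is bijective.
Since T is bijective, we compute T⁻¹(36): solve 35x + 6 ≡ 36 (mod 44), i.e. 35x ≡ 30 (mod 44).
Multiplying by 35⁻¹ = 39 gives x ≡ 39·30 = 1170 = 26·44 + 26 ≡ 26 (mod 44).
Check: T(26) = 35·26 + 6 = 916 = 20·44 + 36 ≡ 36 (mod 44).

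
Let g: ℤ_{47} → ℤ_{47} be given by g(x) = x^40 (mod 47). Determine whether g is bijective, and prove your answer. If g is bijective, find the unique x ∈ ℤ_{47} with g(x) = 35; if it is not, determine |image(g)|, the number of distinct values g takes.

g(23): Repeated squaring mod 47: 23^1 ≡ 23, 23^2 ≡ 23² = 529 ≡ 12, 23^4 ≡ 12² = 144 ≡ 3, 23^8 ≡ 3² = 9, 23^16 ≡ 9² = 81 ≡ 34, 23^32 ≡ 34² = 1156 ≡ 28. Since 40 = 32 + 8, 23^40 ≡ 28·9: 28·9 = 252 ≡ 17. So 23^40 ≡ 17 (mod 47).
g(24): Repeated squaring mod 47: 24^1 ≡ 24, 24^2 ≡ 24² = 576 ≡ 12, 24^4 ≡ 12² = 144 ≡ 3, 24^8 ≡ 3² = 9, 24^16 ≡ 9² = 81 ≡ 34, 24^32 ≡ 34² = 1156 ≡ 28. Since 40 = 32 + 8, 24^40 ≡ 28·9: 28·9 = 252 ≡ 17. So 24^40 ≡ 17 (mod 47).
So g(23) = g(24) = 17 while 23 ≠ 24, so g is not injective, hence not bijective.
Since g is not bijective, we determine |image(g)|. Computing x^40 mod 47 for each x (by repeated squaring, reducing mod 47 at every step), the values g(0), g(1), …, g(46) are: 0, 1, 36, 2, 27, 9, 25, 6, 32, 4, 42, 14, 7, 16, 28, 18, 24, 37, 3, 21, 8, 12, 34, 17, 17, 34, 12, 8, 21, 3, 37, 24, 18, 28, 16, 7, 14, 42, 4, 32, 6, 25, 9, 27, 2, 36, 1.
The distinct values are {0, 1, 2, 3, 4, 6, 7, 8, 9, 12, 14, 16, 17, 18, 21, 24, 25, 27, 28, 32, 34, 36, 37, 42}; there are 24 of them.

24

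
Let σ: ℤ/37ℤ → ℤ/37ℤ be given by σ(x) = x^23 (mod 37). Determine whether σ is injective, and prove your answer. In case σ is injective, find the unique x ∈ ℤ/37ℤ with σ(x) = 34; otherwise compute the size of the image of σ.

Since 37 is prime, the nonzero elements of ℤ/37ℤ form a cyclic group of order 36.
As gcd(23, 36) = 1, raising to the 23rd power is a bijection on this group: if s^23 ≡ t^23 then (st^{−1})^23 = 1, and the only element of order dividing gcd(23, 36) = 1 is 1, so s = t.
With σ(0) = 0 this makes σ injective on all of ℤ/37ℤ, hence bijective (finite equal-size domain and codomain). In particular σ is injective.
Since σ is injective, we find the preimage of 34. The inverse of x ↦ x^23 on (ℤ/37ℤ)^× is x ↦ x^11, because 23·11 = 253 = 7·36 + 1 ≡ 1 (mod 36) and x^{36} = 1 for x ≠ 0 (Fermat). So σ⁻¹(34) = 34^11 mod 37.
Repeated squaring mod 37: 34^1 ≡ 34, 34^2 ≡ 34² = 1156 ≡ 9, 34^4 ≡ 9² = 81 ≡ 7, 34^8 ≡ 7² = 49 ≡ 12. Since 11 = 8 + 2 + 1, 34^11 ≡ 12·9·34: 12·9 = 108 ≡ 34, then 34·34 = 1156 ≡ 9. So 34^11 ≡ 9 (mod 37).
Hence σ⁻¹(34) = 9.

9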